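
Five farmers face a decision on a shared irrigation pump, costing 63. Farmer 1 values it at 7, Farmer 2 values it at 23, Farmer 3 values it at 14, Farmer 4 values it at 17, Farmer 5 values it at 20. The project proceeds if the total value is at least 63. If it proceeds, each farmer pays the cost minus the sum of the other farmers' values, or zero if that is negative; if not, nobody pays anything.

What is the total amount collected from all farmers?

Total value 81 ≥ cost 63, so it is built.
Farmer 1: others sum to 74; max(0, 63 - 74) = 0.
Farmer 2: others sum to 58; max(0, 63 - 58) = 5.
Farmer 3: others sum to 67; max(0, 63 - 67) = 0.
Farmer 4: others sum to 64; max(0, 63 - 64) = 0.
Farmer 5: others sum to 61; max(0, 63 - 61) = 2.
Total collected = 0 + 5 + 0 + 0 + 2 = 7.

7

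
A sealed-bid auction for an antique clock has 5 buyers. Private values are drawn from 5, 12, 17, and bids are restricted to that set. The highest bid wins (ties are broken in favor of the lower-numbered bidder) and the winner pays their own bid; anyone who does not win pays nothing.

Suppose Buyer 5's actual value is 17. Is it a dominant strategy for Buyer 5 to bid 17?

No

Consider the case where Buyer 1 bids 5, Buyer 2 bids 5, Buyer 3 bids 5 and Buyer 4 bids 5.
Truthful bid 17: wins, pays 17, utility 17 - 17 = 0.
Bid 12 instead: wins, pays 12, utility 17 - 12 = 5.
Since 5 > 0, bidding 12 is strictly better here, so truthful bidding is not dominant.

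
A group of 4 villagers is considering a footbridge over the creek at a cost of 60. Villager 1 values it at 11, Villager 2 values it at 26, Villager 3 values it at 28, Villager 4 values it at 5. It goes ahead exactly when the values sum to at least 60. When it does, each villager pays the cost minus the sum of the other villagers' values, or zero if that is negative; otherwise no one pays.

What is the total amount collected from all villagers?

Total value 70 ≥ cost 60, so it is built.
Villager 1: others sum to 59; max(0, 60 - 59) = 1.
Villager 2: others sum to 44; max(0, 60 - 44) = 16.
Villager 3: others sum to 42; max(0, 60 - 42) = 18.
Villager 4: others sum to 65; max(0, 60 - 65) = 0.
Total collected = 1 + 16 + 18 + 0 = 35.

35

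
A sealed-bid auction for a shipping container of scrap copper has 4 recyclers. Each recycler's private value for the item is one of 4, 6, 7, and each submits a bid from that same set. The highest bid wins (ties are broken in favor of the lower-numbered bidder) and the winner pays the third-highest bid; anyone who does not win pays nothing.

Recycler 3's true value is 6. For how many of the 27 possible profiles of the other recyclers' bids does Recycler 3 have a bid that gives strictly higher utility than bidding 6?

Others bid (4, 4, 7): truth gives 0; bid 7 gives 2 > 0. Violating.
Others bid (4, 6, 4): truth gives 0; bid 7 gives 2 > 0. Violating.
Others bid (6, 4, 4): truth gives 0; bid 7 gives 2 > 0. Violating.
Others bid (4, 4, 4): truth gives 2; no alternative beats it.
Others bid (4, 4, 6): truth gives 2; no alternative beats it.
(Checking all 27 profiles: 3 have a profitable deviation, 24 do not.)

3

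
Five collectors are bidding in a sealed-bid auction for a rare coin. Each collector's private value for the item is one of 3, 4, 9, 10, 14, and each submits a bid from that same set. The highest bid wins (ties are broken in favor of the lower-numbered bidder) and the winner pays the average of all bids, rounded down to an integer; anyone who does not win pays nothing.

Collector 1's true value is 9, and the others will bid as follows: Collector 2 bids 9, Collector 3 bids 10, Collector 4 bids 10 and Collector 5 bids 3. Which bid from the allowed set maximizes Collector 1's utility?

Bid 3: loses, pays 0, utility 0.
Bid 4: loses, pays 0, utility 0.
Bid 9: loses, pays 0, utility 0.
Bid 10: wins, pays 8, utility 9 - 8 = 1.
Bid 14: wins, pays 9, utility 9 - 9 = 0.
The best choice is 10 with utility 1.

10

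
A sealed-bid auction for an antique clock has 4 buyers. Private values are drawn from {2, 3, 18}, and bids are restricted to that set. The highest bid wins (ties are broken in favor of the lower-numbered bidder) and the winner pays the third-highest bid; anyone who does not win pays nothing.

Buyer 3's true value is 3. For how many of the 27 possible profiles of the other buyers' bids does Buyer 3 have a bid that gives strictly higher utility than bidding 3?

Others bid (2, 2, 18): truth gives 0; bid 18 gives 1 > 0. Violating.
Others bid (2, 3, 2): truth gives 0; bid 18 gives 1 > 0. Violating.
Others bid (3, 2, 2): truth gives 0; bid 18 gives 1 > 0. Violating.
Others bid (2, 2, 2): truth gives 1; no alternative beats it.
Others bid (2, 2, 3): truth gives 1; no alternative beats it.
(Checking all 27 profiles: 3 have a profitable deviation, 24 do not.)

3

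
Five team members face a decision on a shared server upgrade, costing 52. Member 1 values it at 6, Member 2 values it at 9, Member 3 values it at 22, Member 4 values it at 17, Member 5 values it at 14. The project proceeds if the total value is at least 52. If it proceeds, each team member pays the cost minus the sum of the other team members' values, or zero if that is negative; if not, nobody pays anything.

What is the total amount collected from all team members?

7

Total value 68 ≥ cost 52, so it is built.
Member 1: others sum to 62; max(0, 52 - 62) = 0.
Member 2: others sum to 59; max(0, 52 - 59) = 0.
Member 3: others sum to 46; max(0, 52 - 46) = 6.
Member 4: others sum to 51; max(0, 52 - 51) = 1.
Member 5: others sum to 54; max(0, 52 - 54) = 0.
Total collected = 0 + 0 + 6 + 1 + 0 = 7.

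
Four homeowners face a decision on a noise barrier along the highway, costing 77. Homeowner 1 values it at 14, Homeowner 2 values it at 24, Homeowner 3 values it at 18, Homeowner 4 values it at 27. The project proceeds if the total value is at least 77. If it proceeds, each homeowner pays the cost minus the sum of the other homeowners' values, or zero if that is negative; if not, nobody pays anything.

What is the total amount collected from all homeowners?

Total value 83 ≥ cost 77, so it is built.
Homeowner 1: others sum to 69; max(0, 77 - 69) = 8.
Homeowner 2: others sum to 59; max(0, 77 - 59) = 18.
Homeowner 3: others sum to 65; max(0, 77 - 65) = 12.
Homeowner 4: others sum to 56; max(0, 77 - 56) = 21.
Total collected = 8 + 18 + 12 + 21 = 59.

59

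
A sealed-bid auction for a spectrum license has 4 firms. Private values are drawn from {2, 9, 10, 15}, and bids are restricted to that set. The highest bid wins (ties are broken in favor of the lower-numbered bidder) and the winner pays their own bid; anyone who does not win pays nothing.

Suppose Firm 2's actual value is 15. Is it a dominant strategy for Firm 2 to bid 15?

Consider the case where Firm 1 bids 2, Firm 3 bids 2 and Firm 4 bids 2.
Truthful bid 15: wins, pays 15, utility 15 - 15 = 0.
Bid 9 instead: wins, pays 9, utility 15 - 9 = 6.
Since 6 > 0, bidding 9 is strictly better here, so truthful bidding is not dominant.

No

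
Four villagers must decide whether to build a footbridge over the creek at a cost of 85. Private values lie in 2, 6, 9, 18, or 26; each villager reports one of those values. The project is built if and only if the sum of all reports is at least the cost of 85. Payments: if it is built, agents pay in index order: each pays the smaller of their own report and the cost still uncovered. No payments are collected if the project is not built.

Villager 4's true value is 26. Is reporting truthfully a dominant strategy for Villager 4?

Check each profile of the others' reports and compare truth against every alternative report.
Others report (18, 18, 26): truth gives 3, best alternative gives 0.
Others report (18, 26, 18): truth gives 3, best alternative gives 0.
Others report (26, 18, 18): truth gives 3, best alternative gives 0.
Others report (9, 26, 26): truth gives 2, best alternative gives 0.
Others report (26, 9, 26): truth gives 2, best alternative gives 0.
Others report (26, 26, 9): truth gives 2, best alternative gives 0.
(Remaining 119 profiles checked similarly; truth is weakly best in each.)
In every case the truthful report is at least as good as any alternative, so it is a dominant strategy.

Yes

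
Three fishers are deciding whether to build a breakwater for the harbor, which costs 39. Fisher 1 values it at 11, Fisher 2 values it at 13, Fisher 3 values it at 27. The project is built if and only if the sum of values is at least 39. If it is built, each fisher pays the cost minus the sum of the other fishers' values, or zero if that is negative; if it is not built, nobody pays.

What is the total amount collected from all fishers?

Total value 51 ≥ cost 39, so it is built.
Fisher 1: others sum to 40; max(0, 39 - 40) = 0.
Fisher 2: others sum to 38; max(0, 39 - 38) = 1.
Fisher 3: others sum to 24; max(0, 39 - 24) = 15.
Total collected = 0 + 1 + 15 = 16.

16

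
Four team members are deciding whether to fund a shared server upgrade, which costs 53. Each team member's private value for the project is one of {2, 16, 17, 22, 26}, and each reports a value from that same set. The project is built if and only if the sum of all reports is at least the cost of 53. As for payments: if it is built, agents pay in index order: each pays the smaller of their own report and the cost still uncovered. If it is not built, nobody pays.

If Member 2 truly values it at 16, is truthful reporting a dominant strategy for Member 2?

No

Consider the case where Member 1 reports 2, Member 3 reports 26 and Member 4 reports 26.
Truthful report 16: project built, pays 16, utility 16 - 16 = 0.
Report 2 instead: project built, pays 2, utility 16 - 2 = 14.
Since 14 > 0, reporting 2 is strictly better here, so truthful reporting is not dominant.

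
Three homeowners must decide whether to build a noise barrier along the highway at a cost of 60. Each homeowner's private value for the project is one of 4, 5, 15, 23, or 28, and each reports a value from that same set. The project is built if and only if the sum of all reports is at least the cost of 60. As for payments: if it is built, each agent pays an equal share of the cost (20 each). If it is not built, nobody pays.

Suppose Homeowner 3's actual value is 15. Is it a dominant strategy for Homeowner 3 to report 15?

No

Consider the case where Homeowner 1 reports 23 and Homeowner 2 reports 23.
Truthful report 15: project built, pays 20, utility 15 - 20 = -5.
Report 4 instead: project not built, utility 0.
Since 0 > -5, reporting 4 is strictly better here, so truthful reporting is not dominant.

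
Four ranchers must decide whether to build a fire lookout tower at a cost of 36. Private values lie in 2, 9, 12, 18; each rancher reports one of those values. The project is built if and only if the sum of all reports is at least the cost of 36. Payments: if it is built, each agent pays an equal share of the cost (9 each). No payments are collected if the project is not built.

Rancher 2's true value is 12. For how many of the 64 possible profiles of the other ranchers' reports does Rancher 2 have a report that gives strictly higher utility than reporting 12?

Others report (2, 2, 18): truth gives 0; report 18 gives 3 > 0. Violating.
Others report (2, 9, 9): truth gives 0; report 18 gives 3 > 0. Violating.
Others report (2, 9, 12): truth gives 0; report 18 gives 3 > 0. Violating.
Others report (2, 12, 9): truth gives 0; report 18 gives 3 > 0. Violating.
Others report (2, 2, 2): truth gives 0; no alternative beats it.
Others report (2, 2, 9): truth gives 0; no alternative beats it.
(Checking all 64 profiles: 12 have a profitable deviation, 52 do not.)

12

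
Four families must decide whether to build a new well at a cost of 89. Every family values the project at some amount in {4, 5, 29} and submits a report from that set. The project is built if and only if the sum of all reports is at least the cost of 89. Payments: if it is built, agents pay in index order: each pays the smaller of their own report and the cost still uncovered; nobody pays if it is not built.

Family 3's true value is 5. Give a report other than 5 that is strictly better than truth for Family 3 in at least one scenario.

Suppose Family 1 reports 29, Family 2 reports 29 and Family 4 reports 29.
Report 5: project built, pays 5, utility 5 - 5 = 0.
Report 4: project built, pays 4, utility 5 - 4 = 1.
So reporting 4 beats truth here (1 > 0).

4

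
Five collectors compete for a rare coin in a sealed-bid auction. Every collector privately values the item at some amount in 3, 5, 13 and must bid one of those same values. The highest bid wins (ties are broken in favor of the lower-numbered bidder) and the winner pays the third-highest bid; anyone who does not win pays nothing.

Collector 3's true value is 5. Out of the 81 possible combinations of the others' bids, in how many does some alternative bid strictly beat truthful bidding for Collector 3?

Others bid (3, 3, 3, 13): truth gives 0; bid 13 gives 2 > 0. Violating.
Others bid (3, 3, 13, 3): truth gives 0; bid 13 gives 2 > 0. Violating.
Others bid (3, 5, 3, 3): truth gives 0; bid 13 gives 2 > 0. Violating.
Others bid (5, 3, 3, 3): truth gives 0; bid 13 gives 2 > 0. Violating.
Others bid (3, 3, 3, 3): truth gives 2; no alternative beats it.
Others bid (3, 3, 3, 5): truth gives 2; no alternative beats it.
(Checking all 81 profiles: 4 have a profitable deviation, 77 do not.)

4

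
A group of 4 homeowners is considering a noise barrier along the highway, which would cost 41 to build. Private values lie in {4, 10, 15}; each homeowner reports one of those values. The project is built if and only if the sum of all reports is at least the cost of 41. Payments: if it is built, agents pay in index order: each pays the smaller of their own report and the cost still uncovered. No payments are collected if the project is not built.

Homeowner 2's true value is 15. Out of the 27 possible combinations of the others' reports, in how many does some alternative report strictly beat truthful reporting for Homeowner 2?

10

Others report (4, 15, 15): truth gives 0; report 10 gives 5 > 0. Violating.
Others report (10, 10, 15): truth gives 0; report 10 gives 5 > 0. Violating.
Others report (10, 15, 10): truth gives 0; report 10 gives 5 > 0. Violating.
Others report (10, 15, 15): truth gives 0; report 4 gives 11 > 0. Violating.
Others report (4, 4, 4): truth gives 0; no alternative beats it.
Others report (4, 4, 10): truth gives 0; no alternative beats it.
(Checking all 27 profiles: 10 have a profitable deviation, 17 do not.)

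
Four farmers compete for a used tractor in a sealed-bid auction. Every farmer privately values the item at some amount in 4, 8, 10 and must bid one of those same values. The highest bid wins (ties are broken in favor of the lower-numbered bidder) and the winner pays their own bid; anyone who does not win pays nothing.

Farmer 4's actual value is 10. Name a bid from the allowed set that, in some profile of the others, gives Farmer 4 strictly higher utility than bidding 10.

8

Suppose Farmer 1 bids 4, Farmer 2 bids 4 and Farmer 3 bids 4.
Bid 10: wins, pays 10, utility 10 - 10 = 0.
Bid 8: wins, pays 8, utility 10 - 8 = 2.
So bidding 8 beats truth here (2 > 0).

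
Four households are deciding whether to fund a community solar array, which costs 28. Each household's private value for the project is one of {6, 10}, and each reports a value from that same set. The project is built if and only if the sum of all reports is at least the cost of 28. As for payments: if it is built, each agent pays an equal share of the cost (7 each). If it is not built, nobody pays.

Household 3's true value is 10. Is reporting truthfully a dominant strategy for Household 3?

Check each profile of the others' reports and compare truth against every alternative report.
Others report (6, 6, 6): truth gives 3, best alternative gives 0.
Others report (6, 6, 10): truth gives 3, best alternative gives 3.
Others report (6, 10, 6): truth gives 3, best alternative gives 3.
Others report (6, 10, 10): truth gives 3, best alternative gives 3.
Others report (10, 6, 6): truth gives 3, best alternative gives 3.
Others report (10, 6, 10): truth gives 3, best alternative gives 3.
(Remaining 2 profiles checked similarly; truth is weakly best in each.)
In every case the truthful report is at least as good as any alternative, so it is a dominant strategy.

Yes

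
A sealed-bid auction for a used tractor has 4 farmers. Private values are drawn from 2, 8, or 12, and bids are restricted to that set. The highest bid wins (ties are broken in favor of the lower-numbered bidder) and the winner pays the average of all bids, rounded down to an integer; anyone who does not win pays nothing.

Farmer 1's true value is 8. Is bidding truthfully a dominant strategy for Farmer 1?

Consider the case where Farmer 2 bids 2, Farmer 3 bids 2 and Farmer 4 bids 2.
Truthful bid 8: wins, pays 3, utility 8 - 3 = 5.
Bid 2 instead: wins, pays 2, utility 8 - 2 = 6.
Since 6 > 5, bidding 2 is strictly better here, so truthful bidding is not dominant.

No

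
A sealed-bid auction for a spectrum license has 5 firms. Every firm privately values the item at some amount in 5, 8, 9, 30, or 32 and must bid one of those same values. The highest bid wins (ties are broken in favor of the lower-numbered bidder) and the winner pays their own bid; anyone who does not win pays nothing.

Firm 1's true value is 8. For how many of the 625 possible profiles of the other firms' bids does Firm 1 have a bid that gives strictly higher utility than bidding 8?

1

Others bid (5, 5, 5, 5): truth gives 0; bid 5 gives 3 > 0. Violating.
Others bid (5, 5, 5, 8): truth gives 0; no alternative beats it.
Others bid (5, 5, 5, 9): truth gives 0; no alternative beats it.
(Checking all 625 profiles: 1 has a profitable deviation, 624 do not.)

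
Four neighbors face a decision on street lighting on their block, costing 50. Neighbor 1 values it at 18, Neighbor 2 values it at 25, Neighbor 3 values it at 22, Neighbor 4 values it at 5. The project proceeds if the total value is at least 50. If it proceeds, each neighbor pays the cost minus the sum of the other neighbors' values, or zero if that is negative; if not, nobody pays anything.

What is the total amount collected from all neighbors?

Total value 70 ≥ cost 50, so it is built.
Neighbor 1: others sum to 52; max(0, 50 - 52) = 0.
Neighbor 2: others sum to 45; max(0, 50 - 45) = 5.
Neighbor 3: others sum to 48; max(0, 50 - 48) = 2.
Neighbor 4: others sum to 65; max(0, 50 - 65) = 0.
Total collected = 0 + 5 + 2 + 0 = 7.

7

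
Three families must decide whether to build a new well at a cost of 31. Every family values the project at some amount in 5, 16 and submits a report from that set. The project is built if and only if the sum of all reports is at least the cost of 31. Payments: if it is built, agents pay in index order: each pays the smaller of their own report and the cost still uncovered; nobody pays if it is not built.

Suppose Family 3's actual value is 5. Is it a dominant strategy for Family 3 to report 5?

Check each profile of the others' reports and compare truth against every alternative report.
Others report (5, 16): truth gives 0, best alternative gives -5.
Others report (16, 5): truth gives 0, best alternative gives -5.
Others report (16, 16): truth gives 5, best alternative gives 5.
Others report (5, 5): truth gives 0, best alternative gives 0.
In every case the truthful report is at least as good as any alternative, so it is a dominant strategy.

Yes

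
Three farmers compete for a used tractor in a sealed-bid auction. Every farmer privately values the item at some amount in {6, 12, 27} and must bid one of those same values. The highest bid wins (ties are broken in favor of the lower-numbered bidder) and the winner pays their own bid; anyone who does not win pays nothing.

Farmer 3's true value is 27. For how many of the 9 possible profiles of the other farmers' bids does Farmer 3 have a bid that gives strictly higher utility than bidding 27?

1

Others bid (6, 6): truth gives 0; bid 12 gives 15 > 0. Violating.
Others bid (6, 12): truth gives 0; no alternative beats it.
Others bid (6, 27): truth gives 0; no alternative beats it.
(Checking all 9 profiles: 1 has a profitable deviation, 8 do not.)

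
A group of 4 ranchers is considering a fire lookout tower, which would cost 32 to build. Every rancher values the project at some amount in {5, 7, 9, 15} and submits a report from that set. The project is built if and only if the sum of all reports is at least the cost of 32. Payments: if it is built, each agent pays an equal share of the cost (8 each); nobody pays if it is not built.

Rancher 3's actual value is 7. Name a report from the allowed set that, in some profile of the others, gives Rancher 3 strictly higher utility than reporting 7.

5

Suppose Rancher 1 reports 5, Rancher 2 reports 5 and Rancher 4 reports 15.
Report 7: project built, pays 8, utility 7 - 8 = -1.
Report 5: project not built, utility 0.
So reporting 5 beats truth here (0 > -1).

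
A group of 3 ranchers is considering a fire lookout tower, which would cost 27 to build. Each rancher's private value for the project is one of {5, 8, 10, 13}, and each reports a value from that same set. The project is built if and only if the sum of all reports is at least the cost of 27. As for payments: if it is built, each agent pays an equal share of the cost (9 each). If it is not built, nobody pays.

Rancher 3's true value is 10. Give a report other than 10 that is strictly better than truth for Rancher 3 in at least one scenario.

Suppose Rancher 1 reports 5 and Rancher 2 reports 10.
Report 10: project not built, utility 0.
Report 13: project built, pays 9, utility 10 - 9 = 1.
So reporting 13 beats truth here (1 > 0).

13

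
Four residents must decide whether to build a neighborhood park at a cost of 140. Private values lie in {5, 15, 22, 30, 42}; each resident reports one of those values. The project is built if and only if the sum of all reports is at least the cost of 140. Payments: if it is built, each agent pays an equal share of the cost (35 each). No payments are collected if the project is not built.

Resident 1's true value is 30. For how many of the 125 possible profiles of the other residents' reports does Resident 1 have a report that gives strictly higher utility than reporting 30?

Others report (30, 42, 42): truth gives -5; report 5 gives 0 > -5. Violating.
Others report (42, 30, 42): truth gives -5; report 5 gives 0 > -5. Violating.
Others report (42, 42, 30): truth gives -5; report 5 gives 0 > -5. Violating.
Others report (42, 42, 42): truth gives -5; report 5 gives 0 > -5. Violating.
Others report (5, 5, 5): truth gives 0; no alternative beats it.
Others report (5, 5, 15): truth gives 0; no alternative beats it.
(Checking all 125 profiles: 4 have a profitable deviation, 121 do not.)

4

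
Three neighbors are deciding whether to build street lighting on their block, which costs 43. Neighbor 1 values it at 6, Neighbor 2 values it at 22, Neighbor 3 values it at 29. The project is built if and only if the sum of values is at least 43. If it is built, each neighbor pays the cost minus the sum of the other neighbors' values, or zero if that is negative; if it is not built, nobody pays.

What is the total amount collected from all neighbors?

Total value 57 ≥ cost 43, so it is built.
Neighbor 1: others sum to 51; max(0, 43 - 51) = 0.
Neighbor 2: others sum to 35; max(0, 43 - 35) = 8.
Neighbor 3: others sum to 28; max(0, 43 - 28) = 15.
Total collected = 0 + 8 + 15 = 23.

23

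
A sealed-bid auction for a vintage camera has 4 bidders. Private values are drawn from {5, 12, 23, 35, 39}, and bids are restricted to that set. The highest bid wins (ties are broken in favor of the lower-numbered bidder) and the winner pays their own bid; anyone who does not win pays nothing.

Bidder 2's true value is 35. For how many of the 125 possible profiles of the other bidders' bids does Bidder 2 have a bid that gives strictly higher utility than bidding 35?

18

Others bid (5, 5, 5): truth gives 0; bid 12 gives 23 > 0. Violating.
Others bid (5, 5, 12): truth gives 0; bid 12 gives 23 > 0. Violating.
Others bid (5, 5, 23): truth gives 0; bid 23 gives 12 > 0. Violating.
Others bid (5, 12, 5): truth gives 0; bid 12 gives 23 > 0. Violating.
Others bid (5, 5, 35): truth gives 0; no alternative beats it.
Others bid (5, 5, 39): truth gives 0; no alternative beats it.
(Checking all 125 profiles: 18 have a profitable deviation, 107 do not.)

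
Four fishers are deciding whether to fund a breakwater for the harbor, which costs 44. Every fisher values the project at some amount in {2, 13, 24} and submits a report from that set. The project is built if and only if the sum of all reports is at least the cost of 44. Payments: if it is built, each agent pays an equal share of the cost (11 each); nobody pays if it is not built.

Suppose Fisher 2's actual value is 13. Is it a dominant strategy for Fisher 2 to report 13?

No

Consider the case where Fisher 1 reports 2, Fisher 3 reports 2 and Fisher 4 reports 24.
Truthful report 13: project not built, utility 0.
Report 24 instead: project built, pays 11, utility 13 - 11 = 2.
Since 2 > 0, reporting 24 is strictly better here, so truthful reporting is not dominant.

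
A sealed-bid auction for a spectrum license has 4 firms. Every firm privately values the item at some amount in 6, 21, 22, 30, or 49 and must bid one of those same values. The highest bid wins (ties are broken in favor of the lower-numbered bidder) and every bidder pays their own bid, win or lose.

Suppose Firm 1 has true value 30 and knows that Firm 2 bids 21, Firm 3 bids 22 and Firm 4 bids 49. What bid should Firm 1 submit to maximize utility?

Bid 6: loses but pays 6, utility -6.
Bid 21: loses but pays 21, utility -21.
Bid 22: loses but pays 22, utility -22.
Bid 30: loses but pays 30, utility -30.
Bid 49: wins, pays 49, utility 30 - 49 = -19.
The best choice is 6 with utility -6.

6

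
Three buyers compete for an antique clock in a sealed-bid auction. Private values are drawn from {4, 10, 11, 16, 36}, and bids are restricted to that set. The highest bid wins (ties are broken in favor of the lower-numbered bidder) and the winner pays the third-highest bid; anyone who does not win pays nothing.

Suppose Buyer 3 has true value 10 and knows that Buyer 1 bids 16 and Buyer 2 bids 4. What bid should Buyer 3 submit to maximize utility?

Bid 4: loses, pays 0, utility 0.
Bid 10: loses, pays 0, utility 0.
Bid 11: loses, pays 0, utility 0.
Bid 16: loses, pays 0, utility 0.
Bid 36: wins, pays 4, utility 10 - 4 = 6.
The best choice is 36 with utility 6.

36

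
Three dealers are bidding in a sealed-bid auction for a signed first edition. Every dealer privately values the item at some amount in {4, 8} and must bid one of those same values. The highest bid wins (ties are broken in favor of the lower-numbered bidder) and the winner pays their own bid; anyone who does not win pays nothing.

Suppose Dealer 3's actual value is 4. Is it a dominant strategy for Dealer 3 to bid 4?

Yes

Check each profile of the others' bids and compare truth against every alternative bid.
Others bid (4, 4): truth gives 0, best alternative gives -4.
Others bid (4, 8): truth gives 0, best alternative gives 0.
Others bid (8, 4): truth gives 0, best alternative gives 0.
Others bid (8, 8): truth gives 0, best alternative gives 0.
In every case the truthful bid is at least as good as any alternative, so it is a dominant strategy.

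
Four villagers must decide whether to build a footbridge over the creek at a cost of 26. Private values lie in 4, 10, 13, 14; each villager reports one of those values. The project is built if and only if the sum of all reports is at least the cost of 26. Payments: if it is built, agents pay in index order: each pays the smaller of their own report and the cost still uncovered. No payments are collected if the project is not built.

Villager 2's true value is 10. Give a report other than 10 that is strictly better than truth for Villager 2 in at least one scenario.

Suppose Villager 1 reports 4, Villager 3 reports 4 and Villager 4 reports 14.
Report 10: project built, pays 10, utility 10 - 10 = 0.
Report 4: project built, pays 4, utility 10 - 4 = 6.
So reporting 4 beats truth here (6 > 0).

4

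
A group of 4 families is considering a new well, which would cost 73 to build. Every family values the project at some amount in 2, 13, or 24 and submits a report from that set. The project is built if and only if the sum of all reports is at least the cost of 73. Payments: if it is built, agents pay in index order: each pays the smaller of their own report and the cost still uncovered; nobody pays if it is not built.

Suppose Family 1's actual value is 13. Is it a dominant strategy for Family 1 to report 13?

Consider the case where Family 2 reports 24, Family 3 reports 24 and Family 4 reports 24.
Truthful report 13: project built, pays 13, utility 13 - 13 = 0.
Report 2 instead: project built, pays 2, utility 13 - 2 = 11.
Since 11 > 0, reporting 2 is strictly better here, so truthful reporting is not dominant.

No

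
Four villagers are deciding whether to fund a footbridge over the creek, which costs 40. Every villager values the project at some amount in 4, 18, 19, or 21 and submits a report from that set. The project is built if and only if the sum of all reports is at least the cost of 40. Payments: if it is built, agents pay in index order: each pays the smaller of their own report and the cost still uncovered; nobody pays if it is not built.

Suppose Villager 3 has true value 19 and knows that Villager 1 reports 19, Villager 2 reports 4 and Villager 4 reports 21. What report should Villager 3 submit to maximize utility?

Report 4: project built, pays 4, utility 19 - 4 = 15.
Report 18: project built, pays 17, utility 19 - 17 = 2.
Report 19: project built, pays 17, utility 19 - 17 = 2.
Report 21: project built, pays 17, utility 19 - 17 = 2.
The best choice is 4 with utility 15.

4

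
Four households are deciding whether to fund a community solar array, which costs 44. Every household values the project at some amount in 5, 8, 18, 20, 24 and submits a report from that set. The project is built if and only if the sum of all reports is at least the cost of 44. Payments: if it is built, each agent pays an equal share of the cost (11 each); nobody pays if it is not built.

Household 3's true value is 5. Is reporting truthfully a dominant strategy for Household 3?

Check each profile of the others' reports and compare truth against every alternative report.
Others report (5, 8, 24): truth gives 0, best alternative gives -6.
Others report (5, 24, 8): truth gives 0, best alternative gives -6.
Others report (8, 5, 24): truth gives 0, best alternative gives -6.
Others report (8, 8, 20): truth gives 0, best alternative gives -6.
Others report (8, 20, 8): truth gives 0, best alternative gives -6.
Others report (8, 24, 5): truth gives 0, best alternative gives -6.
(Remaining 119 profiles checked similarly; truth is weakly best in each.)
In every case the truthful report is at least as good as any alternative, so it is a dominant strategy.

Yes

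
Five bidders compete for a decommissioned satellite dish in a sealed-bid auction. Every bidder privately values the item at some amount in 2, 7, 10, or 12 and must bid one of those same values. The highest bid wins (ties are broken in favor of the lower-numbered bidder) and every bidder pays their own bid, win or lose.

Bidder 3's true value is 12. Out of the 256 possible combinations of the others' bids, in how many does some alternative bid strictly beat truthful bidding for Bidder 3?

Others bid (2, 2, 2, 2): truth gives 0; bid 7 gives 5 > 0. Violating.
Others bid (2, 2, 2, 7): truth gives 0; bid 7 gives 5 > 0. Violating.
Others bid (2, 2, 2, 10): truth gives 0; bid 10 gives 2 > 0. Violating.
Others bid (2, 2, 7, 2): truth gives 0; bid 7 gives 5 > 0. Violating.
Others bid (2, 2, 2, 12): truth gives 0; no alternative beats it.
Others bid (2, 2, 7, 12): truth gives 0; no alternative beats it.
(Checking all 256 profiles: 148 have a profitable deviation, 108 do not.)

148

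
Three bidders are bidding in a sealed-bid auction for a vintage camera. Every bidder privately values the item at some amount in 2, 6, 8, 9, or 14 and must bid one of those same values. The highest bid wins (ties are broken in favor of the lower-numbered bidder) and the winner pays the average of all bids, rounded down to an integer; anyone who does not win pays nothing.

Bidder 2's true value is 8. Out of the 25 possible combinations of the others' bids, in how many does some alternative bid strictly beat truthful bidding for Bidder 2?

Others bid (2, 2): truth gives 4; bid 6 gives 5 > 4. Violating.
Others bid (2, 6): truth gives 3; bid 6 gives 4 > 3. Violating.
Others bid (2, 9): truth gives 0; bid 9 gives 2 > 0. Violating.
Others bid (8, 2): truth gives 0; bid 9 gives 2 > 0. Violating.
Others bid (2, 8): truth gives 2; no alternative beats it.
Others bid (2, 14): truth gives 0; no alternative beats it.
(Checking all 25 profiles: 5 have a profitable deviation, 20 do not.)

5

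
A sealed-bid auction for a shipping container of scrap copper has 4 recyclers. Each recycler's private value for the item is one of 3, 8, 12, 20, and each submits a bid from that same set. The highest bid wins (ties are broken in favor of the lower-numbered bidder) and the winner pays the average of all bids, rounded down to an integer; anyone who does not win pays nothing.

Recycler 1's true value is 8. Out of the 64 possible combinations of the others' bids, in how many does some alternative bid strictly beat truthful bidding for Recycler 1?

4

Others bid (3, 3, 3): truth gives 4; bid 3 gives 5 > 4. Violating.
Others bid (3, 3, 12): truth gives 0; bid 12 gives 1 > 0. Violating.
Others bid (3, 12, 3): truth gives 0; bid 12 gives 1 > 0. Violating.
Others bid (12, 3, 3): truth gives 0; bid 12 gives 1 > 0. Violating.
Others bid (3, 3, 8): truth gives 3; no alternative beats it.
Others bid (3, 3, 20): truth gives 0; no alternative beats it.
(Checking all 64 profiles: 4 have a profitable deviation, 60 do not.)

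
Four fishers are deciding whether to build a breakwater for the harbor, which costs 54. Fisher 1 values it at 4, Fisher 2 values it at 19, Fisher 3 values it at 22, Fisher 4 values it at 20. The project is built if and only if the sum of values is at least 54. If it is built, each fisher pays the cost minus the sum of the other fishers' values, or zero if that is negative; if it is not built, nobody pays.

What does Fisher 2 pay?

8

Total value 65 ≥ cost 54, so the project is built.
The other fishers' values sum to 46.
Cost minus that sum is 54 - 46 = 8.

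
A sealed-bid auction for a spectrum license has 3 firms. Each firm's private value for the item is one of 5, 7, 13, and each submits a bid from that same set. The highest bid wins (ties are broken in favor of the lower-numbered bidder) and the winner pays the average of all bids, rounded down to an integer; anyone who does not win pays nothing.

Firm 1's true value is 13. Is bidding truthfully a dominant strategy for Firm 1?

No

Consider the case where Firm 2 bids 5 and Firm 3 bids 5.
Truthful bid 13: wins, pays 7, utility 13 - 7 = 6.
Bid 5 instead: wins, pays 5, utility 13 - 5 = 8.
Since 8 > 6, bidding 5 is strictly better here, so truthful bidding is not dominant.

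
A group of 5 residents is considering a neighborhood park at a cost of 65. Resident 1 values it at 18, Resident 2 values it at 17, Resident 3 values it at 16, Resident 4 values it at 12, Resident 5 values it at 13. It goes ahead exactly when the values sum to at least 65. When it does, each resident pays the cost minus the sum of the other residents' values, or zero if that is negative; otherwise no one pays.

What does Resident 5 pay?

2

Total value 76 ≥ cost 65, so the project is built.
The other residents' values sum to 63.
Cost minus that sum is 65 - 63 = 2.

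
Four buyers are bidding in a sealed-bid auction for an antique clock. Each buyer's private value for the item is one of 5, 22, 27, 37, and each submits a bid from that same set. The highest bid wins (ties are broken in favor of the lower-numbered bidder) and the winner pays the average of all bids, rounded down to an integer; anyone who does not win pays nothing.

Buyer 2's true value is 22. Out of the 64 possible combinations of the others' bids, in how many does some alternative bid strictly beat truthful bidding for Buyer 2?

Others bid (5, 5, 27): truth gives 0; bid 27 gives 6 > 0. Violating.
Others bid (5, 5, 37): truth gives 0; bid 37 gives 1 > 0. Violating.
Others bid (5, 22, 27): truth gives 0; bid 27 gives 2 > 0. Violating.
Others bid (5, 27, 5): truth gives 0; bid 27 gives 6 > 0. Violating.
Others bid (5, 5, 5): truth gives 13; no alternative beats it.
Others bid (5, 5, 22): truth gives 9; no alternative beats it.
(Checking all 64 profiles: 13 have a profitable deviation, 51 do not.)

13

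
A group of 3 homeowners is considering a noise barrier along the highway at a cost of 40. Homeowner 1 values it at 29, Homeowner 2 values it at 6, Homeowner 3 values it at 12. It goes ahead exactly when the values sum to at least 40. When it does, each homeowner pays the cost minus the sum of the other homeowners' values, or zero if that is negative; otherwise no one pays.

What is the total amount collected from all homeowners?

27

Total value 47 ≥ cost 40, so it is built.
Homeowner 1: others sum to 18; max(0, 40 - 18) = 22.
Homeowner 2: others sum to 41; max(0, 40 - 41) = 0.
Homeowner 3: others sum to 35; max(0, 40 - 35) = 5.
Total collected = 22 + 0 + 5 = 27.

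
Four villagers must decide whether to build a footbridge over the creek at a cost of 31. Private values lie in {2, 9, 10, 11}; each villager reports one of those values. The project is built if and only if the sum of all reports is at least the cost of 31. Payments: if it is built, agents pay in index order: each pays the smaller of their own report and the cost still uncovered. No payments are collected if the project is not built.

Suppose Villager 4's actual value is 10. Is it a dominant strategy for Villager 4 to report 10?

Check each profile of the others' reports and compare truth against every alternative report.
Others report (9, 11, 11): truth gives 10, best alternative gives 10.
Others report (10, 10, 11): truth gives 10, best alternative gives 10.
Others report (10, 11, 10): truth gives 10, best alternative gives 10.
Others report (10, 11, 11): truth gives 10, best alternative gives 10.
Others report (11, 9, 11): truth gives 10, best alternative gives 10.
Others report (11, 10, 10): truth gives 10, best alternative gives 10.
(Remaining 58 profiles checked similarly; truth is weakly best in each.)
In every case the truthful report is at least as good as any alternative, so it is a dominant strategy.

Yes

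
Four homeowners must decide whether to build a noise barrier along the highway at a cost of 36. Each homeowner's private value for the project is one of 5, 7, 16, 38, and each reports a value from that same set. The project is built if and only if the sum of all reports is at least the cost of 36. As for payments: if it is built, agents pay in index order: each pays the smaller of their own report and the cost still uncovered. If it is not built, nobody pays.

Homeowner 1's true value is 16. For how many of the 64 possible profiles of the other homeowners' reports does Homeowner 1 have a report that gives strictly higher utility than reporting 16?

Others report (5, 5, 38): truth gives 0; report 5 gives 11 > 0. Violating.
Others report (5, 7, 38): truth gives 0; report 5 gives 11 > 0. Violating.
Others report (5, 16, 16): truth gives 0; report 5 gives 11 > 0. Violating.
Others report (5, 16, 38): truth gives 0; report 5 gives 11 > 0. Violating.
Others report (5, 5, 5): truth gives 0; no alternative beats it.
Others report (5, 5, 7): truth gives 0; no alternative beats it.
(Checking all 64 profiles: 47 have a profitable deviation, 17 do not.)

47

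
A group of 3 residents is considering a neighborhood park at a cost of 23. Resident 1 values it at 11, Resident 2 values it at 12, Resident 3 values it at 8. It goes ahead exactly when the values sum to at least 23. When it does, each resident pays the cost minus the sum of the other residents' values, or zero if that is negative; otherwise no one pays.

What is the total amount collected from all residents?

7

Total value 31 ≥ cost 23, so it is built.
Resident 1: others sum to 20; max(0, 23 - 20) = 3.
Resident 2: others sum to 19; max(0, 23 - 19) = 4.
Resident 3: others sum to 23; max(0, 23 - 23) = 0.
Total collected = 3 + 4 + 0 = 7.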